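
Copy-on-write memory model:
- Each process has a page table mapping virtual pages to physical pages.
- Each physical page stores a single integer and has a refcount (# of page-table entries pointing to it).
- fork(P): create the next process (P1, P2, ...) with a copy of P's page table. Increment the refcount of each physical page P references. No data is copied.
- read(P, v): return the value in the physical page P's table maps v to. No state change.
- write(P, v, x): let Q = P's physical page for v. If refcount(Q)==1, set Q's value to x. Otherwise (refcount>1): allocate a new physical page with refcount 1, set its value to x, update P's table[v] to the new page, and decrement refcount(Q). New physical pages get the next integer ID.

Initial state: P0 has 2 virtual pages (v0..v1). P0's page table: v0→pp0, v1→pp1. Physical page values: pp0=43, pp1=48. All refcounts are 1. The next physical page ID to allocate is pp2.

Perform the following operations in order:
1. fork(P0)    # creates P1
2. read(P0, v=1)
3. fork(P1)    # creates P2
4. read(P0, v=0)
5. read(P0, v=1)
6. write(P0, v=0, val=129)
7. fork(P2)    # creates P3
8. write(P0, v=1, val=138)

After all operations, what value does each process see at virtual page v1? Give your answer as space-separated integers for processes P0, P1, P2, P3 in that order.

Op 1: fork(P0) -> P1. 2 ppages; refcounts: pp0:2 pp1:2
Op 2: read(P0, v1) -> 48. No state change.
Op 3: fork(P1) -> P2. 2 ppages; refcounts: pp0:3 pp1:3
Op 4: read(P0, v0) -> 43. No state change.
Op 5: read(P0, v1) -> 48. No state change.
Op 6: write(P0, v0, 129). refcount(pp0)=3>1 -> COPY to pp2. 3 ppages; refcounts: pp0:2 pp1:3 pp2:1
Op 7: fork(P2) -> P3. 3 ppages; refcounts: pp0:3 pp1:4 pp2:1
Op 8: write(P0, v1, 138). refcount(pp1)=4>1 -> COPY to pp3. 4 ppages; refcounts: pp0:3 pp1:3 pp2:1 pp3:1
P0: v1 -> pp3 = 138
P1: v1 -> pp1 = 48
P2: v1 -> pp1 = 48
P3: v1 -> pp1 = 48

Answer: 138 48 48 48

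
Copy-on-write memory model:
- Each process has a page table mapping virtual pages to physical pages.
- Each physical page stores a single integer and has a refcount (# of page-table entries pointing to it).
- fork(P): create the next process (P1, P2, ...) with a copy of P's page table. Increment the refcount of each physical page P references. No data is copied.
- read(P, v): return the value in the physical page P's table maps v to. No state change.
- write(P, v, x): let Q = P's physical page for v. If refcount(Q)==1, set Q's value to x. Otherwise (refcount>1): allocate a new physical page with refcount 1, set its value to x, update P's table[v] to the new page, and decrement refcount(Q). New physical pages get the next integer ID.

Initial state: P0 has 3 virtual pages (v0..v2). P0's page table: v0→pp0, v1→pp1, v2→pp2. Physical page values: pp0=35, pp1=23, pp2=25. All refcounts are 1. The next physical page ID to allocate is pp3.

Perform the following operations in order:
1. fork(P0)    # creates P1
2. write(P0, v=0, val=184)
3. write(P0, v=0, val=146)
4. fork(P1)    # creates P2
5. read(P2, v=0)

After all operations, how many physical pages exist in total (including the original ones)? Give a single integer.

Op 1: fork(P0) -> P1. 3 ppages; refcounts: pp0:2 pp1:2 pp2:2
Op 2: write(P0, v0, 184). refcount(pp0)=2>1 -> COPY to pp3. 4 ppages; refcounts: pp0:1 pp1:2 pp2:2 pp3:1
Op 3: write(P0, v0, 146). refcount(pp3)=1 -> write in place. 4 ppages; refcounts: pp0:1 pp1:2 pp2:2 pp3:1
Op 4: fork(P1) -> P2. 4 ppages; refcounts: pp0:2 pp1:3 pp2:3 pp3:1
Op 5: read(P2, v0) -> 35. No state change.

Answer: 4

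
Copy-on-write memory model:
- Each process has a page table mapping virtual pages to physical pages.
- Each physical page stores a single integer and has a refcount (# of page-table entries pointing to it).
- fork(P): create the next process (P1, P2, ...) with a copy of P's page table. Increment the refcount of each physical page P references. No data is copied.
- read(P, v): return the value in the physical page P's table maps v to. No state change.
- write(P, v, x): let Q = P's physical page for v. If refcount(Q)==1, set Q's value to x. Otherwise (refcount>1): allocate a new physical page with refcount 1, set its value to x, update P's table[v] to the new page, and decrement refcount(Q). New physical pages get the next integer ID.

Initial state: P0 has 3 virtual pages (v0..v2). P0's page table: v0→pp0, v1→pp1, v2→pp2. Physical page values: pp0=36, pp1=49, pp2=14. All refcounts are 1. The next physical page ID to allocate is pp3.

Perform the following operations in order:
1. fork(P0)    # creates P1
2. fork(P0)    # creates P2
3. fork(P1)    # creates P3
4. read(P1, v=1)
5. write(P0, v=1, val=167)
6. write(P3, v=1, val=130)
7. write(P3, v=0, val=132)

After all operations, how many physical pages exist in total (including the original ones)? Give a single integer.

Answer: 6

Derivation:
Op 1: fork(P0) -> P1. 3 ppages; refcounts: pp0:2 pp1:2 pp2:2
Op 2: fork(P0) -> P2. 3 ppages; refcounts: pp0:3 pp1:3 pp2:3
Op 3: fork(P1) -> P3. 3 ppages; refcounts: pp0:4 pp1:4 pp2:4
Op 4: read(P1, v1) -> 49. No state change.
Op 5: write(P0, v1, 167). refcount(pp1)=4>1 -> COPY to pp3. 4 ppages; refcounts: pp0:4 pp1:3 pp2:4 pp3:1
Op 6: write(P3, v1, 130). refcount(pp1)=3>1 -> COPY to pp4. 5 ppages; refcounts: pp0:4 pp1:2 pp2:4 pp3:1 pp4:1
Op 7: write(P3, v0, 132). refcount(pp0)=4>1 -> COPY to pp5. 6 ppages; refcounts: pp0:3 pp1:2 pp2:4 pp3:1 pp4:1 pp5:1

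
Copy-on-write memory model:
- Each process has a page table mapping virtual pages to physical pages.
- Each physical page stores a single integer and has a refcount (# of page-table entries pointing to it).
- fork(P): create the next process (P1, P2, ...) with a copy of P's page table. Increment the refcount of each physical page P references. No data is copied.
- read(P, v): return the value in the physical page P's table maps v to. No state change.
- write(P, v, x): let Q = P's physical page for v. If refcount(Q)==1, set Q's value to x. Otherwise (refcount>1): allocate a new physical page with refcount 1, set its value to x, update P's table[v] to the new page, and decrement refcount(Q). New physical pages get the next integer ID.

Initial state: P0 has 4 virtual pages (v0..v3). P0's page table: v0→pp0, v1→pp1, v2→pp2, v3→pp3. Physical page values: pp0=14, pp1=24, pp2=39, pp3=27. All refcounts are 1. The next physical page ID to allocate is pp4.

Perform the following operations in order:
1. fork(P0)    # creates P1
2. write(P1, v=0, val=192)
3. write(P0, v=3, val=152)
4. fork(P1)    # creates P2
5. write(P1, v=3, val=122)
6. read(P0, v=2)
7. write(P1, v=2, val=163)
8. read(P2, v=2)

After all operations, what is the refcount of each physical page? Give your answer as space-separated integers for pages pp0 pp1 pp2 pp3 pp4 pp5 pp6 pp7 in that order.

Op 1: fork(P0) -> P1. 4 ppages; refcounts: pp0:2 pp1:2 pp2:2 pp3:2
Op 2: write(P1, v0, 192). refcount(pp0)=2>1 -> COPY to pp4. 5 ppages; refcounts: pp0:1 pp1:2 pp2:2 pp3:2 pp4:1
Op 3: write(P0, v3, 152). refcount(pp3)=2>1 -> COPY to pp5. 6 ppages; refcounts: pp0:1 pp1:2 pp2:2 pp3:1 pp4:1 pp5:1
Op 4: fork(P1) -> P2. 6 ppages; refcounts: pp0:1 pp1:3 pp2:3 pp3:2 pp4:2 pp5:1
Op 5: write(P1, v3, 122). refcount(pp3)=2>1 -> COPY to pp6. 7 ppages; refcounts: pp0:1 pp1:3 pp2:3 pp3:1 pp4:2 pp5:1 pp6:1
Op 6: read(P0, v2) -> 39. No state change.
Op 7: write(P1, v2, 163). refcount(pp2)=3>1 -> COPY to pp7. 8 ppages; refcounts: pp0:1 pp1:3 pp2:2 pp3:1 pp4:2 pp5:1 pp6:1 pp7:1
Op 8: read(P2, v2) -> 39. No state change.

Answer: 1 3 2 1 2 1 1 1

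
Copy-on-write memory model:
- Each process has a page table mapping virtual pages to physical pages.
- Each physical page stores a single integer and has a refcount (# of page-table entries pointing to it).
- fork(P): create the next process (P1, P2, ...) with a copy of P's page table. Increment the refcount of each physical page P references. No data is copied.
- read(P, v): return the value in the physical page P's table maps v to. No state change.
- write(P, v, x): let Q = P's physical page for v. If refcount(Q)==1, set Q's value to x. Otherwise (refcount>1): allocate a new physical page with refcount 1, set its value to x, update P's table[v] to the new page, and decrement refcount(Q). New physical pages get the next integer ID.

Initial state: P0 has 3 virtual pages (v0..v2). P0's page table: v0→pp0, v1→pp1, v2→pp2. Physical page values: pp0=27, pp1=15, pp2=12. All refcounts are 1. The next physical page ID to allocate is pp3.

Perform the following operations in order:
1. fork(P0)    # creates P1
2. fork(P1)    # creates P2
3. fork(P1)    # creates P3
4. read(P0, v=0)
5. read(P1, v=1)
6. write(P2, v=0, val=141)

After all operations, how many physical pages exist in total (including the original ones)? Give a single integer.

Answer: 4

Derivation:
Op 1: fork(P0) -> P1. 3 ppages; refcounts: pp0:2 pp1:2 pp2:2
Op 2: fork(P1) -> P2. 3 ppages; refcounts: pp0:3 pp1:3 pp2:3
Op 3: fork(P1) -> P3. 3 ppages; refcounts: pp0:4 pp1:4 pp2:4
Op 4: read(P0, v0) -> 27. No state change.
Op 5: read(P1, v1) -> 15. No state change.
Op 6: write(P2, v0, 141). refcount(pp0)=4>1 -> COPY to pp3. 4 ppages; refcounts: pp0:3 pp1:4 pp2:4 pp3:1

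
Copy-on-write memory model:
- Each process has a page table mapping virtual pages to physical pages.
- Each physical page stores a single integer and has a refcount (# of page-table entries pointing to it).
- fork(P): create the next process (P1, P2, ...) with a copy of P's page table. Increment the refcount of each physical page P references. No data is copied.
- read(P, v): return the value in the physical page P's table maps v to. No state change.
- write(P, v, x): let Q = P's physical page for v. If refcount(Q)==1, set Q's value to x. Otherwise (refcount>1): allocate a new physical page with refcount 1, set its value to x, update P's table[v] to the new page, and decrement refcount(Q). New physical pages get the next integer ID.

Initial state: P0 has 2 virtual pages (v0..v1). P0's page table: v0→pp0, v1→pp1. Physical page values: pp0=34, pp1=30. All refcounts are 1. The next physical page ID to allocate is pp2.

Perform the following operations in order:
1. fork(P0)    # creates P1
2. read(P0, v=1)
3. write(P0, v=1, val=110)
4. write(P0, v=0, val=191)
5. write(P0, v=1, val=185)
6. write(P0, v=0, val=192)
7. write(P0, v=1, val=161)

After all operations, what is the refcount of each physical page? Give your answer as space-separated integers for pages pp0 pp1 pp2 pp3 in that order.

Answer: 1 1 1 1

Derivation:
Op 1: fork(P0) -> P1. 2 ppages; refcounts: pp0:2 pp1:2
Op 2: read(P0, v1) -> 30. No state change.
Op 3: write(P0, v1, 110). refcount(pp1)=2>1 -> COPY to pp2. 3 ppages; refcounts: pp0:2 pp1:1 pp2:1
Op 4: write(P0, v0, 191). refcount(pp0)=2>1 -> COPY to pp3. 4 ppages; refcounts: pp0:1 pp1:1 pp2:1 pp3:1
Op 5: write(P0, v1, 185). refcount(pp2)=1 -> write in place. 4 ppages; refcounts: pp0:1 pp1:1 pp2:1 pp3:1
Op 6: write(P0, v0, 192). refcount(pp3)=1 -> write in place. 4 ppages; refcounts: pp0:1 pp1:1 pp2:1 pp3:1
Op 7: write(P0, v1, 161). refcount(pp2)=1 -> write in place. 4 ppages; refcounts: pp0:1 pp1:1 pp2:1 pp3:1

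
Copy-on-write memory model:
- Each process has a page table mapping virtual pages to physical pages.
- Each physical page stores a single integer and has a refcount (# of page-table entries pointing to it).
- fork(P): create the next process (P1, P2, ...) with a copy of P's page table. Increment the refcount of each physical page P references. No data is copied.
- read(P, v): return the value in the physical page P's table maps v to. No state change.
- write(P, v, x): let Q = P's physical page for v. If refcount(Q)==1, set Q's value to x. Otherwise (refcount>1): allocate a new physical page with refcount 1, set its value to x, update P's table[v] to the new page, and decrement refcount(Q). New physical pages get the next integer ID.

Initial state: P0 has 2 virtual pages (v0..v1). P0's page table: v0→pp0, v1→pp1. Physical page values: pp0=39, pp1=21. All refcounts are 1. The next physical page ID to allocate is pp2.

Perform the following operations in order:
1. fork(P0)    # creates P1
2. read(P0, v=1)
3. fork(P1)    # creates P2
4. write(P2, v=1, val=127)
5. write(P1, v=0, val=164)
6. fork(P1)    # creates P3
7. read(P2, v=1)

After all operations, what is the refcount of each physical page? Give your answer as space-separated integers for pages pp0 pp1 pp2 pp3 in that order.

Answer: 2 3 1 2

Derivation:
Op 1: fork(P0) -> P1. 2 ppages; refcounts: pp0:2 pp1:2
Op 2: read(P0, v1) -> 21. No state change.
Op 3: fork(P1) -> P2. 2 ppages; refcounts: pp0:3 pp1:3
Op 4: write(P2, v1, 127). refcount(pp1)=3>1 -> COPY to pp2. 3 ppages; refcounts: pp0:3 pp1:2 pp2:1
Op 5: write(P1, v0, 164). refcount(pp0)=3>1 -> COPY to pp3. 4 ppages; refcounts: pp0:2 pp1:2 pp2:1 pp3:1
Op 6: fork(P1) -> P3. 4 ppages; refcounts: pp0:2 pp1:3 pp2:1 pp3:2
Op 7: read(P2, v1) -> 127. No state change.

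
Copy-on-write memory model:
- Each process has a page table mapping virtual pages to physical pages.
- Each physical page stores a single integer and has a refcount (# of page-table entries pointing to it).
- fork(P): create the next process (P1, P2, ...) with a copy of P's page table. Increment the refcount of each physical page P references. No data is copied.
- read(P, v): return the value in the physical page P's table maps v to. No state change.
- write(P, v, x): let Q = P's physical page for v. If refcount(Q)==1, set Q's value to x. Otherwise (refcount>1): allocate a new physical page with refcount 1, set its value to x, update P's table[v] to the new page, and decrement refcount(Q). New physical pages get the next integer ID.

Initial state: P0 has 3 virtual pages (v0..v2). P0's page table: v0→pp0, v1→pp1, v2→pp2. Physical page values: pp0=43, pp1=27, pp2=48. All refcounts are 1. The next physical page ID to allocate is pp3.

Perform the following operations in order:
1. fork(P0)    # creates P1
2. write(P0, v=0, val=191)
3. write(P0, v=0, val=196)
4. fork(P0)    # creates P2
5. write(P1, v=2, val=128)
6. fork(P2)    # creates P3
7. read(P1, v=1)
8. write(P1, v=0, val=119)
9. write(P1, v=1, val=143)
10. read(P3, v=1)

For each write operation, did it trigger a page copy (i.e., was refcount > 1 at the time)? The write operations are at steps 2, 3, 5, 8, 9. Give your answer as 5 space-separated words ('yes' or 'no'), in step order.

Op 1: fork(P0) -> P1. 3 ppages; refcounts: pp0:2 pp1:2 pp2:2
Op 2: write(P0, v0, 191). refcount(pp0)=2>1 -> COPY to pp3. 4 ppages; refcounts: pp0:1 pp1:2 pp2:2 pp3:1
Op 3: write(P0, v0, 196). refcount(pp3)=1 -> write in place. 4 ppages; refcounts: pp0:1 pp1:2 pp2:2 pp3:1
Op 4: fork(P0) -> P2. 4 ppages; refcounts: pp0:1 pp1:3 pp2:3 pp3:2
Op 5: write(P1, v2, 128). refcount(pp2)=3>1 -> COPY to pp4. 5 ppages; refcounts: pp0:1 pp1:3 pp2:2 pp3:2 pp4:1
Op 6: fork(P2) -> P3. 5 ppages; refcounts: pp0:1 pp1:4 pp2:3 pp3:3 pp4:1
Op 7: read(P1, v1) -> 27. No state change.
Op 8: write(P1, v0, 119). refcount(pp0)=1 -> write in place. 5 ppages; refcounts: pp0:1 pp1:4 pp2:3 pp3:3 pp4:1
Op 9: write(P1, v1, 143). refcount(pp1)=4>1 -> COPY to pp5. 6 ppages; refcounts: pp0:1 pp1:3 pp2:3 pp3:3 pp4:1 pp5:1
Op 10: read(P3, v1) -> 27. No state change.

yes no yes no yes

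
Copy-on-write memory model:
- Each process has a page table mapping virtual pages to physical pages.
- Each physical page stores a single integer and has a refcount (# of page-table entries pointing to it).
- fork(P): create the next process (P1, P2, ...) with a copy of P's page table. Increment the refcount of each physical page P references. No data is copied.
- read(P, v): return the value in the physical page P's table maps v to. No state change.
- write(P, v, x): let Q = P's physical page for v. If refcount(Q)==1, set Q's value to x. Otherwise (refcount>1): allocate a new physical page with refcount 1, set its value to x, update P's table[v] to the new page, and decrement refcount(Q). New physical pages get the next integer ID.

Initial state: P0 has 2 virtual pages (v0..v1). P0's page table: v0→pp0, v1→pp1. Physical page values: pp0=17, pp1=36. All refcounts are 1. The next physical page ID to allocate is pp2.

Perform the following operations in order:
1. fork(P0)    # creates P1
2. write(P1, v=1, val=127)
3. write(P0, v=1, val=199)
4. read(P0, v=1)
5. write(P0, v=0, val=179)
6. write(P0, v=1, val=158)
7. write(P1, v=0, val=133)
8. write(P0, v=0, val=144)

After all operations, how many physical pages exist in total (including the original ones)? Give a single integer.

Answer: 4

Derivation:
Op 1: fork(P0) -> P1. 2 ppages; refcounts: pp0:2 pp1:2
Op 2: write(P1, v1, 127). refcount(pp1)=2>1 -> COPY to pp2. 3 ppages; refcounts: pp0:2 pp1:1 pp2:1
Op 3: write(P0, v1, 199). refcount(pp1)=1 -> write in place. 3 ppages; refcounts: pp0:2 pp1:1 pp2:1
Op 4: read(P0, v1) -> 199. No state change.
Op 5: write(P0, v0, 179). refcount(pp0)=2>1 -> COPY to pp3. 4 ppages; refcounts: pp0:1 pp1:1 pp2:1 pp3:1
Op 6: write(P0, v1, 158). refcount(pp1)=1 -> write in place. 4 ppages; refcounts: pp0:1 pp1:1 pp2:1 pp3:1
Op 7: write(P1, v0, 133). refcount(pp0)=1 -> write in place. 4 ppages; refcounts: pp0:1 pp1:1 pp2:1 pp3:1
Op 8: write(P0, v0, 144). refcount(pp3)=1 -> write in place. 4 ppages; refcounts: pp0:1 pp1:1 pp2:1 pp3:1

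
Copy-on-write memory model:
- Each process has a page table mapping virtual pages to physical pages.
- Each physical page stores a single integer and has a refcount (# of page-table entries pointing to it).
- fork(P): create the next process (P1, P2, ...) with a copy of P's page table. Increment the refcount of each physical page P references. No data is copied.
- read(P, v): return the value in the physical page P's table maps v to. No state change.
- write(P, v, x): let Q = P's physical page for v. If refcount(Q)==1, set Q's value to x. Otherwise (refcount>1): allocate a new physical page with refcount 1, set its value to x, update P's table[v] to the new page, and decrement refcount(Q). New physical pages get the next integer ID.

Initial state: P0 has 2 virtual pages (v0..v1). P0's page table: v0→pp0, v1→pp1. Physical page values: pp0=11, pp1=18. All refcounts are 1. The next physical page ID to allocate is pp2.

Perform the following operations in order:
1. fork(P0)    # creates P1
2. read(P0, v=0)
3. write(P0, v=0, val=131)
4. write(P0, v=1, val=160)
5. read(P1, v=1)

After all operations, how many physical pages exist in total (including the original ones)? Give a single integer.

Op 1: fork(P0) -> P1. 2 ppages; refcounts: pp0:2 pp1:2
Op 2: read(P0, v0) -> 11. No state change.
Op 3: write(P0, v0, 131). refcount(pp0)=2>1 -> COPY to pp2. 3 ppages; refcounts: pp0:1 pp1:2 pp2:1
Op 4: write(P0, v1, 160). refcount(pp1)=2>1 -> COPY to pp3. 4 ppages; refcounts: pp0:1 pp1:1 pp2:1 pp3:1
Op 5: read(P1, v1) -> 18. No state change.

Answer: 4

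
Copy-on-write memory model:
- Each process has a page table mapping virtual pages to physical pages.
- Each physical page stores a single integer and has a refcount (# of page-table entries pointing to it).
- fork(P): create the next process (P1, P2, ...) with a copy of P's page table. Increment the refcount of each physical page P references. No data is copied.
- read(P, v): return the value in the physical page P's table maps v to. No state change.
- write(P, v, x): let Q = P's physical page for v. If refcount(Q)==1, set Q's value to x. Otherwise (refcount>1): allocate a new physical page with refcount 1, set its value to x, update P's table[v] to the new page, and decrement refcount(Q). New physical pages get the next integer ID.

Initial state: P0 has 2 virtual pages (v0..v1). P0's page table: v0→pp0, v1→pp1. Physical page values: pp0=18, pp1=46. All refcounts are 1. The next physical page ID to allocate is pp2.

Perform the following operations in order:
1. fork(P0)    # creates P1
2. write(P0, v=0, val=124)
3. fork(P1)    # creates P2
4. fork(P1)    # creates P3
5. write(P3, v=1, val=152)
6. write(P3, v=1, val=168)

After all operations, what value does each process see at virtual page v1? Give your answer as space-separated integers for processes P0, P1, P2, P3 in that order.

Answer: 46 46 46 168

Derivation:
Op 1: fork(P0) -> P1. 2 ppages; refcounts: pp0:2 pp1:2
Op 2: write(P0, v0, 124). refcount(pp0)=2>1 -> COPY to pp2. 3 ppages; refcounts: pp0:1 pp1:2 pp2:1
Op 3: fork(P1) -> P2. 3 ppages; refcounts: pp0:2 pp1:3 pp2:1
Op 4: fork(P1) -> P3. 3 ppages; refcounts: pp0:3 pp1:4 pp2:1
Op 5: write(P3, v1, 152). refcount(pp1)=4>1 -> COPY to pp3. 4 ppages; refcounts: pp0:3 pp1:3 pp2:1 pp3:1
Op 6: write(P3, v1, 168). refcount(pp3)=1 -> write in place. 4 ppages; refcounts: pp0:3 pp1:3 pp2:1 pp3:1
P0: v1 -> pp1 = 46
P1: v1 -> pp1 = 46
P2: v1 -> pp1 = 46
P3: v1 -> pp3 = 168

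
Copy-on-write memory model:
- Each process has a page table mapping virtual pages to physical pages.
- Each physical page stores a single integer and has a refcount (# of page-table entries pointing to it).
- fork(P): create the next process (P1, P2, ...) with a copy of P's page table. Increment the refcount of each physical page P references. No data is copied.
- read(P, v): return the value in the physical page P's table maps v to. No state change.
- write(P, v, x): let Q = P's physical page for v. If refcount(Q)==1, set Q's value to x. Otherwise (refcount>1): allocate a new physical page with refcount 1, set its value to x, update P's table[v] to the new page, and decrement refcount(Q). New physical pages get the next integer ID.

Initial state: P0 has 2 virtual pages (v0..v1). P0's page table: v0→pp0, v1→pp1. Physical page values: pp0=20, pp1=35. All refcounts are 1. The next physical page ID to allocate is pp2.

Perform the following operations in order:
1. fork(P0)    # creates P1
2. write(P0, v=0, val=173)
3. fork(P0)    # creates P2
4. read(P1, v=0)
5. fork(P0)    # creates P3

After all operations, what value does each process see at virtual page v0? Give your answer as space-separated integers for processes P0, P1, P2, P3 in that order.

Op 1: fork(P0) -> P1. 2 ppages; refcounts: pp0:2 pp1:2
Op 2: write(P0, v0, 173). refcount(pp0)=2>1 -> COPY to pp2. 3 ppages; refcounts: pp0:1 pp1:2 pp2:1
Op 3: fork(P0) -> P2. 3 ppages; refcounts: pp0:1 pp1:3 pp2:2
Op 4: read(P1, v0) -> 20. No state change.
Op 5: fork(P0) -> P3. 3 ppages; refcounts: pp0:1 pp1:4 pp2:3
P0: v0 -> pp2 = 173
P1: v0 -> pp0 = 20
P2: v0 -> pp2 = 173
P3: v0 -> pp2 = 173

Answer: 173 20 173 173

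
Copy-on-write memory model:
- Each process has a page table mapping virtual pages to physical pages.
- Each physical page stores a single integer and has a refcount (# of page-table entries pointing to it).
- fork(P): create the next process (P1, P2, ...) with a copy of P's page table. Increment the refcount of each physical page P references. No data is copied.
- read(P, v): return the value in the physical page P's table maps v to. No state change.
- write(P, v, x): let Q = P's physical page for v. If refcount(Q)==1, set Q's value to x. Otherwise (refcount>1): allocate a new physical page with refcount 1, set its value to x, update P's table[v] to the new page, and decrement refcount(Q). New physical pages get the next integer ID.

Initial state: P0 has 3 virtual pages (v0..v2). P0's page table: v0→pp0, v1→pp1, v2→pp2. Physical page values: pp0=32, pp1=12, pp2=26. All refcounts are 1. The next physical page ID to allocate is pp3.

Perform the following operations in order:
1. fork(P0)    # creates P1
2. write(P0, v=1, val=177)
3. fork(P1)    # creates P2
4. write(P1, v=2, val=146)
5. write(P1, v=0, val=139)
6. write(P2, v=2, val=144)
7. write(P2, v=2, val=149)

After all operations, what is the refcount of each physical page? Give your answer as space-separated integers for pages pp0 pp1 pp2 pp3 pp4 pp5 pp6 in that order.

Answer: 2 2 1 1 1 1 1

Derivation:
Op 1: fork(P0) -> P1. 3 ppages; refcounts: pp0:2 pp1:2 pp2:2
Op 2: write(P0, v1, 177). refcount(pp1)=2>1 -> COPY to pp3. 4 ppages; refcounts: pp0:2 pp1:1 pp2:2 pp3:1
Op 3: fork(P1) -> P2. 4 ppages; refcounts: pp0:3 pp1:2 pp2:3 pp3:1
Op 4: write(P1, v2, 146). refcount(pp2)=3>1 -> COPY to pp4. 5 ppages; refcounts: pp0:3 pp1:2 pp2:2 pp3:1 pp4:1
Op 5: write(P1, v0, 139). refcount(pp0)=3>1 -> COPY to pp5. 6 ppages; refcounts: pp0:2 pp1:2 pp2:2 pp3:1 pp4:1 pp5:1
Op 6: write(P2, v2, 144). refcount(pp2)=2>1 -> COPY to pp6. 7 ppages; refcounts: pp0:2 pp1:2 pp2:1 pp3:1 pp4:1 pp5:1 pp6:1
Op 7: write(P2, v2, 149). refcount(pp6)=1 -> write in place. 7 ppages; refcounts: pp0:2 pp1:2 pp2:1 pp3:1 pp4:1 pp5:1 pp6:1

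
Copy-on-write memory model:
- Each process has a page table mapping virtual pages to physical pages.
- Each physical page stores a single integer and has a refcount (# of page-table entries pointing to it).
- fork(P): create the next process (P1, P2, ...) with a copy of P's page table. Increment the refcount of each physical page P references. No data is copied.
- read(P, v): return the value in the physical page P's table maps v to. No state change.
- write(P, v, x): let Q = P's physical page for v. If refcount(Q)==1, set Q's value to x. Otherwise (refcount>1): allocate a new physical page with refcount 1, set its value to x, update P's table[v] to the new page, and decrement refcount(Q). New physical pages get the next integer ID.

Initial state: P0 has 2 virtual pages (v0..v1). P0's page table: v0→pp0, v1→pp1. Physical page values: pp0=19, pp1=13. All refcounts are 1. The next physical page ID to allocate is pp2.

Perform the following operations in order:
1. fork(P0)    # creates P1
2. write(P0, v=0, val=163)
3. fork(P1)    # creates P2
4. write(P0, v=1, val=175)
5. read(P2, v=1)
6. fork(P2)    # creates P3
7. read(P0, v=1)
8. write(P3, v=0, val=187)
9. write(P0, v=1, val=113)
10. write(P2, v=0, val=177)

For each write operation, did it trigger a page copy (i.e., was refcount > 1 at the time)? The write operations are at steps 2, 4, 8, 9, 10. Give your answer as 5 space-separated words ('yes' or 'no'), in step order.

Op 1: fork(P0) -> P1. 2 ppages; refcounts: pp0:2 pp1:2
Op 2: write(P0, v0, 163). refcount(pp0)=2>1 -> COPY to pp2. 3 ppages; refcounts: pp0:1 pp1:2 pp2:1
Op 3: fork(P1) -> P2. 3 ppages; refcounts: pp0:2 pp1:3 pp2:1
Op 4: write(P0, v1, 175). refcount(pp1)=3>1 -> COPY to pp3. 4 ppages; refcounts: pp0:2 pp1:2 pp2:1 pp3:1
Op 5: read(P2, v1) -> 13. No state change.
Op 6: fork(P2) -> P3. 4 ppages; refcounts: pp0:3 pp1:3 pp2:1 pp3:1
Op 7: read(P0, v1) -> 175. No state change.
Op 8: write(P3, v0, 187). refcount(pp0)=3>1 -> COPY to pp4. 5 ppages; refcounts: pp0:2 pp1:3 pp2:1 pp3:1 pp4:1
Op 9: write(P0, v1, 113). refcount(pp3)=1 -> write in place. 5 ppages; refcounts: pp0:2 pp1:3 pp2:1 pp3:1 pp4:1
Op 10: write(P2, v0, 177). refcount(pp0)=2>1 -> COPY to pp5. 6 ppages; refcounts: pp0:1 pp1:3 pp2:1 pp3:1 pp4:1 pp5:1

yes yes yes no yes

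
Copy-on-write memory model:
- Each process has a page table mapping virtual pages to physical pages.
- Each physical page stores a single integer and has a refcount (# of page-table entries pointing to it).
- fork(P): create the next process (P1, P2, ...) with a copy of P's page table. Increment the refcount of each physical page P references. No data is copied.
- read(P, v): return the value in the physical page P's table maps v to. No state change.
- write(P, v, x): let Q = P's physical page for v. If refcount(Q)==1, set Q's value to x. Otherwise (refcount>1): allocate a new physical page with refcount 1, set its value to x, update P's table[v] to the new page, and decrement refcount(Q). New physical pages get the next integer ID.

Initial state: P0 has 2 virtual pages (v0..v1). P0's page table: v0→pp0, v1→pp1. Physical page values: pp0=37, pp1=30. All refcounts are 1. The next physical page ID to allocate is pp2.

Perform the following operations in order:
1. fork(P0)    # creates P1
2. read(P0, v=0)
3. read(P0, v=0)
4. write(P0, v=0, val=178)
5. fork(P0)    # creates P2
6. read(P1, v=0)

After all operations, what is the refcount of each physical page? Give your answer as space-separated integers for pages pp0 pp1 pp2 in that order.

Answer: 1 3 2

Derivation:
Op 1: fork(P0) -> P1. 2 ppages; refcounts: pp0:2 pp1:2
Op 2: read(P0, v0) -> 37. No state change.
Op 3: read(P0, v0) -> 37. No state change.
Op 4: write(P0, v0, 178). refcount(pp0)=2>1 -> COPY to pp2. 3 ppages; refcounts: pp0:1 pp1:2 pp2:1
Op 5: fork(P0) -> P2. 3 ppages; refcounts: pp0:1 pp1:3 pp2:2
Op 6: read(P1, v0) -> 37. No state change.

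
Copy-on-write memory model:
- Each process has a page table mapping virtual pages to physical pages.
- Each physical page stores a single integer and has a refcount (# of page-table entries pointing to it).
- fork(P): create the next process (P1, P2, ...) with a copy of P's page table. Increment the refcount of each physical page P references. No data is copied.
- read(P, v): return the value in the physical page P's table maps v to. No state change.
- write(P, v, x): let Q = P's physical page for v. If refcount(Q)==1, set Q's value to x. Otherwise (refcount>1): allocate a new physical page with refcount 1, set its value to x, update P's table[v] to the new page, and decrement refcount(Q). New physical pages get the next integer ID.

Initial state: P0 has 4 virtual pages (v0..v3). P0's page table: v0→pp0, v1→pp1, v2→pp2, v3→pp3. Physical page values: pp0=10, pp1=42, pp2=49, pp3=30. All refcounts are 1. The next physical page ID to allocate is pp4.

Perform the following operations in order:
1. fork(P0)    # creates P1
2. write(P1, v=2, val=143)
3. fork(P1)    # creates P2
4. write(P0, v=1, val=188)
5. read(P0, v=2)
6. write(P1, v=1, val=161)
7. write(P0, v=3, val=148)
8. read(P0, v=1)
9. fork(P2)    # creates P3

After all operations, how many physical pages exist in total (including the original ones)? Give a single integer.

Answer: 8

Derivation:
Op 1: fork(P0) -> P1. 4 ppages; refcounts: pp0:2 pp1:2 pp2:2 pp3:2
Op 2: write(P1, v2, 143). refcount(pp2)=2>1 -> COPY to pp4. 5 ppages; refcounts: pp0:2 pp1:2 pp2:1 pp3:2 pp4:1
Op 3: fork(P1) -> P2. 5 ppages; refcounts: pp0:3 pp1:3 pp2:1 pp3:3 pp4:2
Op 4: write(P0, v1, 188). refcount(pp1)=3>1 -> COPY to pp5. 6 ppages; refcounts: pp0:3 pp1:2 pp2:1 pp3:3 pp4:2 pp5:1
Op 5: read(P0, v2) -> 49. No state change.
Op 6: write(P1, v1, 161). refcount(pp1)=2>1 -> COPY to pp6. 7 ppages; refcounts: pp0:3 pp1:1 pp2:1 pp3:3 pp4:2 pp5:1 pp6:1
Op 7: write(P0, v3, 148). refcount(pp3)=3>1 -> COPY to pp7. 8 ppages; refcounts: pp0:3 pp1:1 pp2:1 pp3:2 pp4:2 pp5:1 pp6:1 pp7:1
Op 8: read(P0, v1) -> 188. No state change.
Op 9: fork(P2) -> P3. 8 ppages; refcounts: pp0:4 pp1:2 pp2:1 pp3:3 pp4:3 pp5:1 pp6:1 pp7:1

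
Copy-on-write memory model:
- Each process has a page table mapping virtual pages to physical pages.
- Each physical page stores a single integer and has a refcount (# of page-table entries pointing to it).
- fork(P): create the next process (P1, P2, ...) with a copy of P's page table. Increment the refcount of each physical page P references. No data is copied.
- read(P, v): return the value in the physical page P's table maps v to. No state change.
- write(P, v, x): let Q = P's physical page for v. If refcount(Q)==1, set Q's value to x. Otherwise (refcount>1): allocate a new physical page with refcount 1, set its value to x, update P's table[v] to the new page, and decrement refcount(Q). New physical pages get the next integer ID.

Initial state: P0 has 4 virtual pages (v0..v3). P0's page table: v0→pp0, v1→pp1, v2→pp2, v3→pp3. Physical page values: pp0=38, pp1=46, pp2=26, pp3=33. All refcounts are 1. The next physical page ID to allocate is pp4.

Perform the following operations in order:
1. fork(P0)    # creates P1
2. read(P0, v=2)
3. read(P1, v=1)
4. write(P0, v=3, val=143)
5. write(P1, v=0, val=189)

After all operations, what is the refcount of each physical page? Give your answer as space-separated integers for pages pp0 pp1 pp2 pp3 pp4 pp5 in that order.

Answer: 1 2 2 1 1 1

Derivation:
Op 1: fork(P0) -> P1. 4 ppages; refcounts: pp0:2 pp1:2 pp2:2 pp3:2
Op 2: read(P0, v2) -> 26. No state change.
Op 3: read(P1, v1) -> 46. No state change.
Op 4: write(P0, v3, 143). refcount(pp3)=2>1 -> COPY to pp4. 5 ppages; refcounts: pp0:2 pp1:2 pp2:2 pp3:1 pp4:1
Op 5: write(P1, v0, 189). refcount(pp0)=2>1 -> COPY to pp5. 6 ppages; refcounts: pp0:1 pp1:2 pp2:2 pp3:1 pp4:1 pp5:1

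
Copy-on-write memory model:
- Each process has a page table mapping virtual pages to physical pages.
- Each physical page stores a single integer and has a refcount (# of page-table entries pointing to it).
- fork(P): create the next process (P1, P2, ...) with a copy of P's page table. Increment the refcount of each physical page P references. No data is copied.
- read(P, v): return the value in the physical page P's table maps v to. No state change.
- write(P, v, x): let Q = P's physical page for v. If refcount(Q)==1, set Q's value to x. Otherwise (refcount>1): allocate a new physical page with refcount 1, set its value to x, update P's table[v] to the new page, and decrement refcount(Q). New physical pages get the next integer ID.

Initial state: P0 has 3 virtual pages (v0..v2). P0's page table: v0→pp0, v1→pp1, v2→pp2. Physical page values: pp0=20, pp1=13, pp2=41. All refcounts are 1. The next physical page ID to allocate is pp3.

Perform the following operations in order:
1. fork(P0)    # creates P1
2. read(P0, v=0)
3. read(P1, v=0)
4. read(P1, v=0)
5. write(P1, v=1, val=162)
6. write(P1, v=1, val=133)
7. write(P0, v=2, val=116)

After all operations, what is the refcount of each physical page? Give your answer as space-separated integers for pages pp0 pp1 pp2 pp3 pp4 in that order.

Op 1: fork(P0) -> P1. 3 ppages; refcounts: pp0:2 pp1:2 pp2:2
Op 2: read(P0, v0) -> 20. No state change.
Op 3: read(P1, v0) -> 20. No state change.
Op 4: read(P1, v0) -> 20. No state change.
Op 5: write(P1, v1, 162). refcount(pp1)=2>1 -> COPY to pp3. 4 ppages; refcounts: pp0:2 pp1:1 pp2:2 pp3:1
Op 6: write(P1, v1, 133). refcount(pp3)=1 -> write in place. 4 ppages; refcounts: pp0:2 pp1:1 pp2:2 pp3:1
Op 7: write(P0, v2, 116). refcount(pp2)=2>1 -> COPY to pp4. 5 ppages; refcounts: pp0:2 pp1:1 pp2:1 pp3:1 pp4:1

Answer: 2 1 1 1 1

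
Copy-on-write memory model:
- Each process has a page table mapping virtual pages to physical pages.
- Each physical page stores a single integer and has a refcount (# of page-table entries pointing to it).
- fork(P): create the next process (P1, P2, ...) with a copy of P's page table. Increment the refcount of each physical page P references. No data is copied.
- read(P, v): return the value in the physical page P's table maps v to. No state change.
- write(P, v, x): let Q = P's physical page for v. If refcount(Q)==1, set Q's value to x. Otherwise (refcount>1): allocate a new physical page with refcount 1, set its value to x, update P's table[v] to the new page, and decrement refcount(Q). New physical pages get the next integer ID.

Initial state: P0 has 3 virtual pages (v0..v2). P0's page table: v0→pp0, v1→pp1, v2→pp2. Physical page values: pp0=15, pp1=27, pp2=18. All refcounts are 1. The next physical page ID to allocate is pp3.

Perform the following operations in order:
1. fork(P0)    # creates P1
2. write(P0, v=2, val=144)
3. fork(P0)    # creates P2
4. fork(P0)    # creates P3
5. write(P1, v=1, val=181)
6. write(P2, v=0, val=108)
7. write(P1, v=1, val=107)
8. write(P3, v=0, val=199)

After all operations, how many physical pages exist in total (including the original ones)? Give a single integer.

Op 1: fork(P0) -> P1. 3 ppages; refcounts: pp0:2 pp1:2 pp2:2
Op 2: write(P0, v2, 144). refcount(pp2)=2>1 -> COPY to pp3. 4 ppages; refcounts: pp0:2 pp1:2 pp2:1 pp3:1
Op 3: fork(P0) -> P2. 4 ppages; refcounts: pp0:3 pp1:3 pp2:1 pp3:2
Op 4: fork(P0) -> P3. 4 ppages; refcounts: pp0:4 pp1:4 pp2:1 pp3:3
Op 5: write(P1, v1, 181). refcount(pp1)=4>1 -> COPY to pp4. 5 ppages; refcounts: pp0:4 pp1:3 pp2:1 pp3:3 pp4:1
Op 6: write(P2, v0, 108). refcount(pp0)=4>1 -> COPY to pp5. 6 ppages; refcounts: pp0:3 pp1:3 pp2:1 pp3:3 pp4:1 pp5:1
Op 7: write(P1, v1, 107). refcount(pp4)=1 -> write in place. 6 ppages; refcounts: pp0:3 pp1:3 pp2:1 pp3:3 pp4:1 pp5:1
Op 8: write(P3, v0, 199). refcount(pp0)=3>1 -> COPY to pp6. 7 ppages; refcounts: pp0:2 pp1:3 pp2:1 pp3:3 pp4:1 pp5:1 pp6:1

Answer: 7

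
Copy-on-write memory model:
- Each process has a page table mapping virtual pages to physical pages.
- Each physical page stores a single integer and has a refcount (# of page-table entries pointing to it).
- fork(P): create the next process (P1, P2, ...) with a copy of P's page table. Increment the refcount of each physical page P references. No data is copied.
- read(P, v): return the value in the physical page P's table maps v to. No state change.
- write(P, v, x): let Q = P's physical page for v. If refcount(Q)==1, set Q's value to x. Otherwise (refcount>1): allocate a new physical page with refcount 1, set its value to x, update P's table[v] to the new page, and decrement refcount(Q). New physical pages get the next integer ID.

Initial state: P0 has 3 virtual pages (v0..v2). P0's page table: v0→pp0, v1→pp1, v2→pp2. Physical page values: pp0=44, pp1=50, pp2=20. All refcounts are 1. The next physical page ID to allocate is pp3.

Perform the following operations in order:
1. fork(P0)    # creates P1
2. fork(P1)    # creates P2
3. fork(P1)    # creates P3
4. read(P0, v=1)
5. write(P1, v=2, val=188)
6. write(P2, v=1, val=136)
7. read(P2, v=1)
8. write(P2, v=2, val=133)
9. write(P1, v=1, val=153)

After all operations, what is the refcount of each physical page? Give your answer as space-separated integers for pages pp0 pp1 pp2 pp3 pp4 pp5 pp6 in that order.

Answer: 4 2 2 1 1 1 1

Derivation:
Op 1: fork(P0) -> P1. 3 ppages; refcounts: pp0:2 pp1:2 pp2:2
Op 2: fork(P1) -> P2. 3 ppages; refcounts: pp0:3 pp1:3 pp2:3
Op 3: fork(P1) -> P3. 3 ppages; refcounts: pp0:4 pp1:4 pp2:4
Op 4: read(P0, v1) -> 50. No state change.
Op 5: write(P1, v2, 188). refcount(pp2)=4>1 -> COPY to pp3. 4 ppages; refcounts: pp0:4 pp1:4 pp2:3 pp3:1
Op 6: write(P2, v1, 136). refcount(pp1)=4>1 -> COPY to pp4. 5 ppages; refcounts: pp0:4 pp1:3 pp2:3 pp3:1 pp4:1
Op 7: read(P2, v1) -> 136. No state change.
Op 8: write(P2, v2, 133). refcount(pp2)=3>1 -> COPY to pp5. 6 ppages; refcounts: pp0:4 pp1:3 pp2:2 pp3:1 pp4:1 pp5:1
Op 9: write(P1, v1, 153). refcount(pp1)=3>1 -> COPY to pp6. 7 ppages; refcounts: pp0:4 pp1:2 pp2:2 pp3:1 pp4:1 pp5:1 pp6:1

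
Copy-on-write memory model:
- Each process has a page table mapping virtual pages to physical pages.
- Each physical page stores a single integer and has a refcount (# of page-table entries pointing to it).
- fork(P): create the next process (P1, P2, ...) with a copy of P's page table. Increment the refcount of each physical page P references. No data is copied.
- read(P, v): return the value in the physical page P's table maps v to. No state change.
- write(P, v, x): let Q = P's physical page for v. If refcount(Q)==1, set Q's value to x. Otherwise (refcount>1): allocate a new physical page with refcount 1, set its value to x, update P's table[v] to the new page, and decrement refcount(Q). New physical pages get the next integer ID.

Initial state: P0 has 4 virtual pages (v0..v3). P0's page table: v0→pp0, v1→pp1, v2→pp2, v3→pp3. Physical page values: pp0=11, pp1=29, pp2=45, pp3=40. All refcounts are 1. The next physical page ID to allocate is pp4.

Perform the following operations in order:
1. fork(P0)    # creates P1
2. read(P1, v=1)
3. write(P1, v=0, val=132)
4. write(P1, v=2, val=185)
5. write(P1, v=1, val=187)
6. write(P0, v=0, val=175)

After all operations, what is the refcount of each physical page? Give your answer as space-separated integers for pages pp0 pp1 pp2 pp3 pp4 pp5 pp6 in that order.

Op 1: fork(P0) -> P1. 4 ppages; refcounts: pp0:2 pp1:2 pp2:2 pp3:2
Op 2: read(P1, v1) -> 29. No state change.
Op 3: write(P1, v0, 132). refcount(pp0)=2>1 -> COPY to pp4. 5 ppages; refcounts: pp0:1 pp1:2 pp2:2 pp3:2 pp4:1
Op 4: write(P1, v2, 185). refcount(pp2)=2>1 -> COPY to pp5. 6 ppages; refcounts: pp0:1 pp1:2 pp2:1 pp3:2 pp4:1 pp5:1
Op 5: write(P1, v1, 187). refcount(pp1)=2>1 -> COPY to pp6. 7 ppages; refcounts: pp0:1 pp1:1 pp2:1 pp3:2 pp4:1 pp5:1 pp6:1
Op 6: write(P0, v0, 175). refcount(pp0)=1 -> write in place. 7 ppages; refcounts: pp0:1 pp1:1 pp2:1 pp3:2 pp4:1 pp5:1 pp6:1

Answer: 1 1 1 2 1 1 1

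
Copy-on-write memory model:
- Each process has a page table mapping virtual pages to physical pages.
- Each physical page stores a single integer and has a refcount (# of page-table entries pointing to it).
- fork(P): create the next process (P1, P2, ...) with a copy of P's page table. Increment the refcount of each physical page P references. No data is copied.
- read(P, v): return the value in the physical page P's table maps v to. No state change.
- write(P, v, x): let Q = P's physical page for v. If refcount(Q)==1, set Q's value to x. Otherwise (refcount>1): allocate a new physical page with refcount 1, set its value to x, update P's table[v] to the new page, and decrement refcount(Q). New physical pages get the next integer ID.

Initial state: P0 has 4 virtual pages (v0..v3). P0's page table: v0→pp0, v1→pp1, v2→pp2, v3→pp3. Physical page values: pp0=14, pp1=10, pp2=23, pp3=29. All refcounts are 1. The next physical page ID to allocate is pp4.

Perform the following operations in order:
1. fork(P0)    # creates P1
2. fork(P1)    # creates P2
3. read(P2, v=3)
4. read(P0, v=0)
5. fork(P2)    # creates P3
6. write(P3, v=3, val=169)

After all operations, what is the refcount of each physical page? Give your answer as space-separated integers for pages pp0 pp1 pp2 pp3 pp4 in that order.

Answer: 4 4 4 3 1

Derivation:
Op 1: fork(P0) -> P1. 4 ppages; refcounts: pp0:2 pp1:2 pp2:2 pp3:2
Op 2: fork(P1) -> P2. 4 ppages; refcounts: pp0:3 pp1:3 pp2:3 pp3:3
Op 3: read(P2, v3) -> 29. No state change.
Op 4: read(P0, v0) -> 14. No state change.
Op 5: fork(P2) -> P3. 4 ppages; refcounts: pp0:4 pp1:4 pp2:4 pp3:4
Op 6: write(P3, v3, 169). refcount(pp3)=4>1 -> COPY to pp4. 5 ppages; refcounts: pp0:4 pp1:4 pp2:4 pp3:3 pp4:1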